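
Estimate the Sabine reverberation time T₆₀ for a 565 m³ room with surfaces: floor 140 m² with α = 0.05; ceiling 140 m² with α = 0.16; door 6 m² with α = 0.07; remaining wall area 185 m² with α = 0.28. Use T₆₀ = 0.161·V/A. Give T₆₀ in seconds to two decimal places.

1.11 s

Total absorption A = 140·0.05 + 140·0.16 + 6·0.07 + 185·0.28 = 81.62 m² sabins.
T₆₀ = 0.161 × 565 / 81.62 = 1.114 s.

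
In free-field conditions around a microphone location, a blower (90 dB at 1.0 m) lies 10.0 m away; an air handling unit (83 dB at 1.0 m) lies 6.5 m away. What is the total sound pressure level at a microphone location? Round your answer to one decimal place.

71.7 dB

Propagate each source to the receiver with L = L_ref − 20·log₁₀(r/r_ref), then add intensities.
blower: 90 − 20·log₁₀(10.0/1.0) = 90 − 20.00 = 70.00 dB.
air handling unit: 83 − 20·log₁₀(6.5/1.0) = 83 − 16.26 = 66.74 dB.
Σ 10^(L/10) = 1.472e+07 → L_total = 10·log₁₀(1.472e+07) = 71.68 dB.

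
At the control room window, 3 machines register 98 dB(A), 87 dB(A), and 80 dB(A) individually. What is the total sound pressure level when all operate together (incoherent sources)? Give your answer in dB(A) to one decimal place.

98.4 dB(A)

Incoherent sources combine by intensity addition: L_total = 10·log₁₀(Σ 10^(L_i/10)).
Σ 10^(L/10) = 10^(98/10) + 10^(87/10) + 10^(80/10) = 6.911e+09.
L_total = 10·log₁₀(6.911e+09) = 98.40 dB(A).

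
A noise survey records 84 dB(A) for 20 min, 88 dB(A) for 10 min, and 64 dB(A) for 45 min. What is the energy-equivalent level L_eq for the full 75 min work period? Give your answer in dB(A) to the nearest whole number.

82 dB(A)

The energy average is taken in the linear domain: L_eq = 10·log₁₀[(Σ tᵢ·10^(Lᵢ/10))/T], T = 75 min.
Σ tᵢ·10^(Lᵢ/10) = 20·10^(84/10) + 10·10^(88/10) + 45·10^(64/10) = 1.145e+10.
L_eq = 10·log₁₀(1.145e+10/75) = 81.84 dB(A).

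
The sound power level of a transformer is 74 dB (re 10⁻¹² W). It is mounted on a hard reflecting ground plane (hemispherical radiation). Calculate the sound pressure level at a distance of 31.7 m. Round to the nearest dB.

36 dB

L_p = L_w − 10·log₁₀(2π·r²) with r = 31.7 m.
2π·r² = 6314 m², 10·log₁₀ of that is 38.003 dB.
L_p = 74 − 38.003 = 36.00 dB.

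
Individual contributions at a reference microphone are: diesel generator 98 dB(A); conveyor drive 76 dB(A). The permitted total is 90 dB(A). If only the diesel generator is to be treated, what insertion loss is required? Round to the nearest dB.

The untreated sources together contribute 10^(76/10) = 3.981e+07, i.e. 76.00 dB(A).
The limit corresponds to 10^(90/10) = 1.000e+09; subtracting the fixed part leaves 9.602e+08 for the diesel generator, i.e. 89.82 dB(A).
So the diesel generator must be reduced from 98 to 89.82 dB(A): IL = 8.18 dB.

8 dB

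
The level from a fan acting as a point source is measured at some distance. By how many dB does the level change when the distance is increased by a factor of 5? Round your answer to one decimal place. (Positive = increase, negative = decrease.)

Point-source spreading: ΔL = −20·log₁₀(r₂/r₁).
ΔL = −20·log₁₀(5) = -13.98 dB.

-14.0 dB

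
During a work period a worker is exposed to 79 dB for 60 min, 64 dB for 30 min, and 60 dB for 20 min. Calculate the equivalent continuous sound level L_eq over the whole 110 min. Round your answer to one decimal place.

76.5 dB

Weight each interval's intensity by its duration and average over T = 110 min:
Σ tᵢ·10^(Lᵢ/10) = 60·10^(79/10) + 30·10^(64/10) + 20·10^(60/10) = 4.861e+09.
L_eq = 10·log₁₀(4.861e+09/110) = 76.45 dB.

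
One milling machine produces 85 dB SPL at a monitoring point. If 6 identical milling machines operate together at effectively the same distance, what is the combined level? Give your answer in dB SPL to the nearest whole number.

93 dB SPL

With 6 equal, uncorrelated contributions the intensity is 6× that of one unit, giving a rise of 10·log₁₀ 6.
L_total = 85 + 10·log₁₀(6) = 85 + 7.782 = 92.78 dB SPL.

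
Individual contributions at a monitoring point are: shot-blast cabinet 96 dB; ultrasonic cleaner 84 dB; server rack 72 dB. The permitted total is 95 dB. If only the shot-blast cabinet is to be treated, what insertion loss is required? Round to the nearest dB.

1 dB

The untreated sources together contribute 10^(84/10) + 10^(72/10) = 2.670e+08, i.e. 84.27 dB.
The limit corresponds to 10^(95/10) = 3.162e+09; subtracting the fixed part leaves 2.895e+09 for the shot-blast cabinet, i.e. 94.62 dB.
Required insertion loss = 96 − 94.62 = 1.38 dB.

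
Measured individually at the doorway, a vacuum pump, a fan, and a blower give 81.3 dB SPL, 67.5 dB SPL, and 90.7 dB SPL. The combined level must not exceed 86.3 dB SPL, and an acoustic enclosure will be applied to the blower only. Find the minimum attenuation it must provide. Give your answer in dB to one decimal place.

6.1 dB

Fixed contribution from the other sources: Σ 10^(L/10) = 10^(81.3/10) + 10^(67.5/10) = 1.405e+08 (81.48 dB SPL).
To meet 86.3 dB SPL overall, the treated blower may contribute at most 10^(86.3/10) − 1.405e+08 = 2.861e+08, i.e. 84.56 dB SPL.
So the blower must be reduced from 90.7 to 84.56 dB SPL: IL = 6.14 dB.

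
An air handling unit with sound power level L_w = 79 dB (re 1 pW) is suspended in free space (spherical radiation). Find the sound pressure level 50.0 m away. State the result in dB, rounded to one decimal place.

34.0 dB

L_p = L_w − 10·log₁₀(4π·r²) with r = 50.0 m.
4π·r² = 3.142e+04 m², 10·log₁₀ of that is 44.971 dB.
L_p = 79 − 44.971 = 34.03 dB.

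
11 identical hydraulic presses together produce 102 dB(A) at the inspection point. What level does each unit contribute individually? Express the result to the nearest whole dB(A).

92 dB(A)

For N identical incoherent sources L_total = L₁ + 10·log₁₀ N, so L₁ = 102 − 10·log₁₀(11) = 102 − 10.414.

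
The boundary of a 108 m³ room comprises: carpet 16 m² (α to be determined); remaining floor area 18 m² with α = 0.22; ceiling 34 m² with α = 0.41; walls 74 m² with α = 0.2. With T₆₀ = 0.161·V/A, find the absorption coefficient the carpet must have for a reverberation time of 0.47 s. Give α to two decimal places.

0.27

From T₆₀ = 0.161·V/A, the target T₆₀ = 0.47 s needs A = 0.161·108/0.47 = 37.00 m².
Absorption from the other surfaces = 18·0.22 + 34·0.41 + 74·0.2 = 32.70 m², so the carpet must supply 4.30 m² over 16 m².
α = 4.30/16 = 0.268.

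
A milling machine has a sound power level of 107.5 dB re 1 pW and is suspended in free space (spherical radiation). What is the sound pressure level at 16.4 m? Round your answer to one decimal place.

Free-field spherical radiation: L_p = L_w − 10·log₁₀(4π·r²), r = 16.4 m.
4π·r² = 3380 m², 10·log₁₀ of that is 35.289 dB.
L_p = 107.5 − 35.289 = 72.21 dB.

72.2 dB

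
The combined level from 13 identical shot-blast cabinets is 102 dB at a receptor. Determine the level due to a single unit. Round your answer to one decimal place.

Dividing the total intensity by 13 lowers the level by 10·log₁₀ 13 = 11.139 dB: L₁ = 102 − 11.139.

90.9 dB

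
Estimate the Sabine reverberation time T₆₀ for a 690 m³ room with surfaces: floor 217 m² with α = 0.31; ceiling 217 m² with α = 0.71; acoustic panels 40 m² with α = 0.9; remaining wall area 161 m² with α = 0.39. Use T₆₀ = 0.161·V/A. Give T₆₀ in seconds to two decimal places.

0.35 s

Total absorption A = 217·0.31 + 217·0.71 + 40·0.9 + 161·0.39 = 320.13 m² sabins.
T₆₀ = 0.161·V/A = 0.161·690/320.13 = 0.347 s.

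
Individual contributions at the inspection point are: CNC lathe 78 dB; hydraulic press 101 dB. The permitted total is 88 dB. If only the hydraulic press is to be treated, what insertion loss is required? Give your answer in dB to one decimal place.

13.5 dB

Fixed contribution from the other source: Σ 10^(L/10) = 10^(78/10) = 6.310e+07 (78.00 dB).
The limit corresponds to 10^(88/10) = 6.310e+08; subtracting the fixed part leaves 5.679e+08 for the hydraulic press, i.e. 87.54 dB.
So the hydraulic press must be reduced from 101 to 87.54 dB: IL = 13.46 dB.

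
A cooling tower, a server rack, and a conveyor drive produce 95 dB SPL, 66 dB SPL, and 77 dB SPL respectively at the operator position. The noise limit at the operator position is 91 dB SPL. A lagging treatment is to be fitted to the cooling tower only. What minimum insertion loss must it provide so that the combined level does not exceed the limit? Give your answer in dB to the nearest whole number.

Fixed contribution from the other sources: Σ 10^(L/10) = 10^(66/10) + 10^(77/10) = 5.410e+07 (77.33 dB SPL).
To meet 91 dB SPL overall, the treated cooling tower may contribute at most 10^(91/10) − 5.410e+07 = 1.205e+09, i.e. 90.81 dB SPL.
Required insertion loss = 95 − 90.81 = 4.19 dB.

4 dB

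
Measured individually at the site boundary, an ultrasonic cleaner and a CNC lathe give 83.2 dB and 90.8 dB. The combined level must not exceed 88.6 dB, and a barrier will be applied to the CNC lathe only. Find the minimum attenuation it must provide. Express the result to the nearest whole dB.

4 dB

The untreated sources together contribute 10^(83.2/10) = 2.089e+08, i.e. 83.20 dB.
The limit corresponds to 10^(88.6/10) = 7.244e+08; subtracting the fixed part leaves 5.155e+08 for the CNC lathe, i.e. 87.12 dB.
So the CNC lathe must be reduced from 90.8 to 87.12 dB: IL = 3.68 dB.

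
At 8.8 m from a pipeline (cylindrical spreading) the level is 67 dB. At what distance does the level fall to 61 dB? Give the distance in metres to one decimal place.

35.0 m

For a line source L₁ − L₂ = 10·log₁₀(r₂/r₁), so r₂ = r₁·10^((L₁−L₂)/10).
r₂ = 8.8·10^((67−61)/10) = 8.8·10^(6.0/10) = 35.03 m.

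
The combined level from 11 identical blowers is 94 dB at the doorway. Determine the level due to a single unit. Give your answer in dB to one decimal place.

83.6 dB

For N identical incoherent sources L_total = L₁ + 10·log₁₀ N, so L₁ = 94 − 10·log₁₀(11) = 94 − 10.414.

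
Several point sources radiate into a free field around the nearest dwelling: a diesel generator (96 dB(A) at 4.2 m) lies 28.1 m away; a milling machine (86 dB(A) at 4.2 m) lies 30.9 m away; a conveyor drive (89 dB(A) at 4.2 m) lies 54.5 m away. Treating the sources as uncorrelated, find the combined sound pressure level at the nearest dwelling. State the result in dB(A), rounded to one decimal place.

80.0 dB(A)

Propagate each source to the receiver with L = L_ref − 20·log₁₀(r/r_ref), then add intensities.
diesel generator: 96 − 20·log₁₀(28.1/4.2) = 96 − 16.51 = 79.49 dB(A).
milling machine: 86 − 20·log₁₀(30.9/4.2) = 86 − 17.33 = 68.67 dB(A).
conveyor drive: 89 − 20·log₁₀(54.5/4.2) = 89 − 22.26 = 66.74 dB(A).
Σ 10^(L/10) = 1.010e+08 → L_total = 10·log₁₀(1.010e+08) = 80.04 dB(A).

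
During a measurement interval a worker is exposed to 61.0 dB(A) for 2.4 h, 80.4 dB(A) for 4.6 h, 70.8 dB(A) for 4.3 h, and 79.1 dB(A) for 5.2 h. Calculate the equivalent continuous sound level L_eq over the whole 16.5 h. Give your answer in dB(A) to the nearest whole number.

78 dB(A)

Weight each interval's intensity by its duration and average over T = 16.5 h:
Σ tᵢ·10^(Lᵢ/10) = 2.4·10^(61.0/10) + 4.6·10^(80.4/10) + 4.3·10^(70.8/10) + 5.2·10^(79.1/10) = 9.818e+08.
L_eq = 10·log₁₀(9.818e+08/16.5) = 77.75 dB(A).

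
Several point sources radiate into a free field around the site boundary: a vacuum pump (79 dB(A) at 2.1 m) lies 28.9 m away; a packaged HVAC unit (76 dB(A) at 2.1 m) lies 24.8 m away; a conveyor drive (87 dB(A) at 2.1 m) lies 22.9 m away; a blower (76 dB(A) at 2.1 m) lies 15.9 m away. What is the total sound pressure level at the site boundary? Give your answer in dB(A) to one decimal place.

Apply inverse-square spreading to bring every level to the receiver, then sum 10^(L/10).
vacuum pump: 79 − 20·log₁₀(28.9/2.1) = 79 − 22.77 = 56.23 dB(A).
packaged HVAC unit: 76 − 20·log₁₀(24.8/2.1) = 76 − 21.44 = 54.56 dB(A).
conveyor drive: 87 − 20·log₁₀(22.9/2.1) = 87 − 20.75 = 66.25 dB(A).
blower: 76 − 20·log₁₀(15.9/2.1) = 76 − 17.58 = 58.42 dB(A).
Σ 10^(L/10) = 5.614e+06 → L_total = 10·log₁₀(5.614e+06) = 67.49 dB(A).

67.5 dB(A)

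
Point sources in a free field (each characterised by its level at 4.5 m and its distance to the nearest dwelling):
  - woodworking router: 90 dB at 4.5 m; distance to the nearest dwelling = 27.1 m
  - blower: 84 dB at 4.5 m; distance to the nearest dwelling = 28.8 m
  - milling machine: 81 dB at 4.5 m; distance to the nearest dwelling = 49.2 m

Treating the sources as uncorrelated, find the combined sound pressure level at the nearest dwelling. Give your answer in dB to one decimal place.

Apply inverse-square spreading to bring every level to the receiver, then sum 10^(L/10).
woodworking router: 90 − 20·log₁₀(27.1/4.5) = 90 − 15.60 = 74.40 dB.
blower: 84 − 20·log₁₀(28.8/4.5) = 84 − 16.12 = 67.88 dB.
milling machine: 81 − 20·log₁₀(49.2/4.5) = 81 − 20.78 = 60.22 dB.
Σ 10^(L/10) = 3.476e+07 → L_total = 10·log₁₀(3.476e+07) = 75.41 dB.

75.4 dB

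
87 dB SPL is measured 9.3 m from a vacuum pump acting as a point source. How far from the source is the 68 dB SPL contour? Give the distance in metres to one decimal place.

82.9 m

The 19.0 dB drop corresponds to a distance ratio of 10^(19.0/20) for a point source.
r₂ = 9.3·10^((87−68)/20) = 9.3·10^(19.0/20) = 82.89 m.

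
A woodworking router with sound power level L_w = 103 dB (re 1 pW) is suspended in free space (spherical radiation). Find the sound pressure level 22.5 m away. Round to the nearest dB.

Free-field spherical radiation: L_p = L_w − 10·log₁₀(4π·r²), r = 22.5 m.
4π·r² = 6362 m², 10·log₁₀ of that is 38.036 dB.
L_p = 103 − 38.036 = 64.96 dB.

65 dB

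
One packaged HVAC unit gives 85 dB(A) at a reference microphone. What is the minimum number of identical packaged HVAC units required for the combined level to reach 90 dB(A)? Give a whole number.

4

The shortfall is 90 − 85 = 5.0 dB, and N units add 10·log₁₀ N, so need 10·log₁₀ N ≥ 5.0.
N ≥ 10^(5.0/10) = 3.162, so N = 4.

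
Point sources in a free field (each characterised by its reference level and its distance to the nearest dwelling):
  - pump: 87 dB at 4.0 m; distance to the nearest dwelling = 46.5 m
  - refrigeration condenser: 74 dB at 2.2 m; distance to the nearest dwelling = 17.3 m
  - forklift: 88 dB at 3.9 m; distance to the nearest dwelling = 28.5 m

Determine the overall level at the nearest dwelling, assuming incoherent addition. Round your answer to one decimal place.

72.0 dB

First find each source's level at the receiver (point-source: −20·log₁₀(r/r_ref)), then combine on an intensity basis.
pump: 87 − 20·log₁₀(46.5/4.0) = 87 − 21.31 = 65.69 dB.
refrigeration condenser: 74 − 20·log₁₀(17.3/2.2) = 74 − 17.91 = 56.09 dB.
forklift: 88 − 20·log₁₀(28.5/3.9) = 88 − 17.28 = 70.72 dB.
Σ 10^(L/10) = 1.593e+07 → L_total = 10·log₁₀(1.593e+07) = 72.02 dB.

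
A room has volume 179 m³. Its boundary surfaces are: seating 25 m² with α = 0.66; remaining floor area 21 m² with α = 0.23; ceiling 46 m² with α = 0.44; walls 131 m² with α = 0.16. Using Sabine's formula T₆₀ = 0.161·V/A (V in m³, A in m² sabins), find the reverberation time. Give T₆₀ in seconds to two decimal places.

Total absorption A = 25·0.66 + 21·0.23 + 46·0.44 + 131·0.16 = 62.53 m² sabins.
T₆₀ = 0.161·V/A = 0.161·179/62.53 = 0.461 s.

0.46 s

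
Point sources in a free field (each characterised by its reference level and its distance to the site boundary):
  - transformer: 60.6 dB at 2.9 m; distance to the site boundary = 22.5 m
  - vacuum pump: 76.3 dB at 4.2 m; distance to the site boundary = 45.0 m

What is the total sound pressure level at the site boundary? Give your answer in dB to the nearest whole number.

Apply inverse-square spreading to bring every level to the receiver, then sum 10^(L/10).
transformer: 60.6 − 20·log₁₀(22.5/2.9) = 60.6 − 17.80 = 42.80 dB.
vacuum pump: 76.3 − 20·log₁₀(45.0/4.2) = 76.3 − 20.60 = 55.70 dB.
Σ 10^(L/10) = 3.907e+05 → L_total = 10·log₁₀(3.907e+05) = 55.92 dB.

56 dB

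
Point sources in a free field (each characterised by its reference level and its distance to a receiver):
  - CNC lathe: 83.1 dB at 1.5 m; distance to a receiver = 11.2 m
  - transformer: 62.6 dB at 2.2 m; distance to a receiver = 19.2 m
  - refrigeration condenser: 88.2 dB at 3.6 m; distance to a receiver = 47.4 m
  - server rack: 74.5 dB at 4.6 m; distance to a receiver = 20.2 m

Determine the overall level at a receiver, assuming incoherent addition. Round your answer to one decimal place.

Apply inverse-square spreading to bring every level to the receiver, then sum 10^(L/10).
CNC lathe: 83.1 − 20·log₁₀(11.2/1.5) = 83.1 − 17.46 = 65.64 dB.
transformer: 62.6 − 20·log₁₀(19.2/2.2) = 62.6 − 18.82 = 43.78 dB.
refrigeration condenser: 88.2 − 20·log₁₀(47.4/3.6) = 88.2 − 22.39 = 65.81 dB.
server rack: 74.5 − 20·log₁₀(20.2/4.6) = 74.5 − 12.85 = 61.65 dB.
Σ 10^(L/10) = 8.959e+06 → L_total = 10·log₁₀(8.959e+06) = 69.52 dB.

69.5 dB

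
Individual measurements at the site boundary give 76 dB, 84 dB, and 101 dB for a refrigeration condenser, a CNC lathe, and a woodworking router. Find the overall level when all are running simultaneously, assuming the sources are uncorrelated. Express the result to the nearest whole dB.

Incoherent sources combine by intensity addition: L_total = 10·log₁₀(Σ 10^(L_i/10)).
Σ 10^(L/10) = 10^(76/10) + 10^(84/10) + 10^(101/10) = 1.288e+10.
L_total = 10·log₁₀(1.288e+10) = 101.10 dB.

101 dB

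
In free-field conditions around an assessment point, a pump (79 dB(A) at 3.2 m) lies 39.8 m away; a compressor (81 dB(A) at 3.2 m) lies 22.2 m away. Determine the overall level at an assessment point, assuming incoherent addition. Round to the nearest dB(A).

65 dB(A)

Apply inverse-square spreading to bring every level to the receiver, then sum 10^(L/10).
pump: 79 − 20·log₁₀(39.8/3.2) = 79 − 21.89 = 57.11 dB(A).
compressor: 81 − 20·log₁₀(22.2/3.2) = 81 − 16.82 = 64.18 dB(A).
Σ 10^(L/10) = 3.129e+06 → L_total = 10·log₁₀(3.129e+06) = 64.95 dB(A).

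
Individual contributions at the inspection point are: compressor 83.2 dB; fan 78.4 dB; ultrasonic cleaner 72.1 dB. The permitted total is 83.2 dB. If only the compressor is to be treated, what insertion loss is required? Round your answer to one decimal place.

Fixed contribution from the other sources: Σ 10^(L/10) = 10^(78.4/10) + 10^(72.1/10) = 8.540e+07 (79.31 dB).
The limit corresponds to 10^(83.2/10) = 2.089e+08; subtracting the fixed part leaves 1.235e+08 for the compressor, i.e. 80.92 dB.
Required insertion loss = 83.2 − 80.92 = 2.28 dB.

2.3 dB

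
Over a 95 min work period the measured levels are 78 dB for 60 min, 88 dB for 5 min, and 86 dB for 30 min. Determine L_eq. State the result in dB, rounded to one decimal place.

83.0 dB

The energy average is taken in the linear domain: L_eq = 10·log₁₀[(Σ tᵢ·10^(Lᵢ/10))/T], T = 95 min.
Σ tᵢ·10^(Lᵢ/10) = 60·10^(78/10) + 5·10^(88/10) + 30·10^(86/10) = 1.888e+10.
L_eq = 10·log₁₀(1.888e+10/95) = 82.98 dB.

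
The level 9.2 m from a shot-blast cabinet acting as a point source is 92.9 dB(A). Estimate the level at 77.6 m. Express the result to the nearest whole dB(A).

Spherical spreading from a point source gives a 20·log₁₀(r₂/r₁) drop.
L₂ = 92.9 − 20·log₁₀(77.6/9.2) = 92.9 − 18.521 = 74.38 dB(A).

74 dB(A)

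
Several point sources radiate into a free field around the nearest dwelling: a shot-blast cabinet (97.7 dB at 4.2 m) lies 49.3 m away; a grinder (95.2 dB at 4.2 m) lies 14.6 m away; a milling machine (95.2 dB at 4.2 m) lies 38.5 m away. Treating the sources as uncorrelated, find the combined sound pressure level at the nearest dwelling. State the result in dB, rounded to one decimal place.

First find each source's level at the receiver (point-source: −20·log₁₀(r/r_ref)), then combine on an intensity basis.
shot-blast cabinet: 97.7 − 20·log₁₀(49.3/4.2) = 97.7 − 21.39 = 76.31 dB.
grinder: 95.2 − 20·log₁₀(14.6/4.2) = 95.2 − 10.82 = 84.38 dB.
milling machine: 95.2 − 20·log₁₀(38.5/4.2) = 95.2 − 19.24 = 75.96 dB.
Σ 10^(L/10) = 3.562e+08 → L_total = 10·log₁₀(3.562e+08) = 85.52 dB.

85.5 dB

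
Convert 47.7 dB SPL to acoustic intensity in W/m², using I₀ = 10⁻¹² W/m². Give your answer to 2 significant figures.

L = 10·log₁₀(I/I₀) ⇒ I = I₀·10^(L/10) = 10⁻¹² × 10^4.77.

5.9e-08 W/m²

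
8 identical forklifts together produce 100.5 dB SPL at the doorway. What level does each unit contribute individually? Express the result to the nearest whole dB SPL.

91 dB SPL

For N identical incoherent sources L_total = L₁ + 10·log₁₀ N, so L₁ = 100.5 − 10·log₁₀(8) = 100.5 − 9.031.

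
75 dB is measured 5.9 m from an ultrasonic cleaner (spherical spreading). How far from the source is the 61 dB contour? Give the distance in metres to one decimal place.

29.6 m

The 14.0 dB drop corresponds to a distance ratio of 10^(14.0/20) for a point source.
r₂ = 5.9·10^((75−61)/20) = 5.9·10^(14.0/20) = 29.57 m.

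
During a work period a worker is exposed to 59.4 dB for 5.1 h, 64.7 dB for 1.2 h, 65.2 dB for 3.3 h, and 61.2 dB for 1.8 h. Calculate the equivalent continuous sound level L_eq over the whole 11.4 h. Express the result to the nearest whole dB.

63 dB

Weight each interval's intensity by its duration and average over T = 11.4 h:
Σ tᵢ·10^(Lᵢ/10) = 5.1·10^(59.4/10) + 1.2·10^(64.7/10) + 3.3·10^(65.2/10) + 1.8·10^(61.2/10) = 2.128e+07.
L_eq = 10·log₁₀(2.128e+07/11.4) = 62.71 dB.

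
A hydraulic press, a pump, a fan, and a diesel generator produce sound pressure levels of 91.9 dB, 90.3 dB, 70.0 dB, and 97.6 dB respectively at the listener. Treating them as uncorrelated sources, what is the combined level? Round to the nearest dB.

99 dB

For uncorrelated sources the intensities add, so convert each level to linear form, sum, and take 10·log₁₀ of the total.
Σ 10^(L/10) = 10^(91.9/10) + 10^(90.3/10) + 10^(70.0/10) + 10^(97.6/10) = 8.385e+09.
L_total = 10·log₁₀(8.385e+09) = 99.23 dB.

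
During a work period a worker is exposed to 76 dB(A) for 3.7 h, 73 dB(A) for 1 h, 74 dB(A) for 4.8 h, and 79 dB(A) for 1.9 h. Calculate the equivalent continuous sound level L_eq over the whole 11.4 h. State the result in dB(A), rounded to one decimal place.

L_eq = 10·log₁₀[(1/T)·Σ tᵢ·10^(Lᵢ/10)] with T = 11.4 h.
Σ tᵢ·10^(Lᵢ/10) = 3.7·10^(76/10) + 1·10^(73/10) + 4.8·10^(74/10) + 1.9·10^(79/10) = 4.387e+08.
L_eq = 10·log₁₀(4.387e+08/11.4) = 75.85 dB(A).

75.9 dB(A)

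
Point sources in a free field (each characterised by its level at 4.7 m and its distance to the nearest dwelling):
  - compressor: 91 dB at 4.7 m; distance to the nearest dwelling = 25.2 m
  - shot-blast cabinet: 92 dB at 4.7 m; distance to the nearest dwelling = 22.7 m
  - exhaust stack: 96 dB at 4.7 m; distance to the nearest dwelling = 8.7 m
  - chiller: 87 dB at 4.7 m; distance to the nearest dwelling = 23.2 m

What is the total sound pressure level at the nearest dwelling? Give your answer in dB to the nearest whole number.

91 dB

First find each source's level at the receiver (point-source: −20·log₁₀(r/r_ref)), then combine on an intensity basis.
compressor: 91 − 20·log₁₀(25.2/4.7) = 91 − 14.59 = 76.41 dB.
shot-blast cabinet: 92 − 20·log₁₀(22.7/4.7) = 92 − 13.68 = 78.32 dB.
exhaust stack: 96 − 20·log₁₀(8.7/4.7) = 96 − 5.35 = 90.65 dB.
chiller: 87 − 20·log₁₀(23.2/4.7) = 87 − 13.87 = 73.13 dB.
Σ 10^(L/10) = 1.294e+09 → L_total = 10·log₁₀(1.294e+09) = 91.12 dB.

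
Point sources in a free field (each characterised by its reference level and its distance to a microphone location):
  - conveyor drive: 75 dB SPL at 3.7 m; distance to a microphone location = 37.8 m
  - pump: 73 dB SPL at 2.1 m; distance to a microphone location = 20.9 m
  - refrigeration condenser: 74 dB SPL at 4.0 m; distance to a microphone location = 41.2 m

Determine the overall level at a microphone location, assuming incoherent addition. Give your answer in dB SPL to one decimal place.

Apply inverse-square spreading to bring every level to the receiver, then sum 10^(L/10).
conveyor drive: 75 − 20·log₁₀(37.8/3.7) = 75 − 20.19 = 54.81 dB SPL.
pump: 73 − 20·log₁₀(20.9/2.1) = 73 − 19.96 = 53.04 dB SPL.
refrigeration condenser: 74 − 20·log₁₀(41.2/4.0) = 74 − 20.26 = 53.74 dB SPL.
Σ 10^(L/10) = 7.412e+05 → L_total = 10·log₁₀(7.412e+05) = 58.70 dB SPL.

58.7 dB SPL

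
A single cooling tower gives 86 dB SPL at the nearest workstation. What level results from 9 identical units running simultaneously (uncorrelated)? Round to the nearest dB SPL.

96 dB SPL

L_total = L₁ + 10·log₁₀ N for N identical incoherent sources.
L_total = 86 + 10·log₁₀(9) = 86 + 9.542 = 95.54 dB SPL.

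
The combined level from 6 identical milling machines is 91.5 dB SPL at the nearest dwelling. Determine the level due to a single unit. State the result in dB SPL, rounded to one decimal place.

6 equal contributions raise the level by 10·log₁₀ 6 = 7.782 dB, so each unit alone gives 91.5 − 7.782.

83.7 dB SPL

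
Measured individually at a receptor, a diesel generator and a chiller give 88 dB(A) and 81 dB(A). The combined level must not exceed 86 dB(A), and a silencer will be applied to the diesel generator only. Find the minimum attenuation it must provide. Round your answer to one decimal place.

Fixed contribution from the other source: Σ 10^(L/10) = 10^(81/10) = 1.259e+08 (81.00 dB(A)).
To meet 86 dB(A) overall, the treated diesel generator may contribute at most 10^(86/10) − 1.259e+08 = 2.722e+08, i.e. 84.35 dB(A).
So the diesel generator must be reduced from 88 to 84.35 dB(A): IL = 3.65 dB.

3.7 dB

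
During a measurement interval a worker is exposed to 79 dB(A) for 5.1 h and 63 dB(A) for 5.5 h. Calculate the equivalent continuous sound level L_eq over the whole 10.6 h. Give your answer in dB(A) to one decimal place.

75.9 dB(A)

L_eq = 10·log₁₀[(1/T)·Σ tᵢ·10^(Lᵢ/10)] with T = 10.6 h.
Σ tᵢ·10^(Lᵢ/10) = 5.1·10^(79/10) + 5.5·10^(63/10) = 4.161e+08.
L_eq = 10·log₁₀(4.161e+08/10.6) = 75.94 dB(A).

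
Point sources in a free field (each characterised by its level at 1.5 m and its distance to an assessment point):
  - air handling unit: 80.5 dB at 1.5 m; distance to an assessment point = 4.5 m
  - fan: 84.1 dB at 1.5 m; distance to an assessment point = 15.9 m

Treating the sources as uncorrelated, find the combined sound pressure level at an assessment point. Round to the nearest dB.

First find each source's level at the receiver (point-source: −20·log₁₀(r/r_ref)), then combine on an intensity basis.
air handling unit: 80.5 − 20·log₁₀(4.5/1.5) = 80.5 − 9.54 = 70.96 dB.
fan: 84.1 − 20·log₁₀(15.9/1.5) = 84.1 − 20.51 = 63.59 dB.
Σ 10^(L/10) = 1.475e+07 → L_total = 10·log₁₀(1.475e+07) = 71.69 dB.

72 dB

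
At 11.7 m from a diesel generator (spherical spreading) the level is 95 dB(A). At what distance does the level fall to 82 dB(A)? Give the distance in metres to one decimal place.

52.3 m

For a point source L₁ − L₂ = 20·log₁₀(r₂/r₁), so r₂ = r₁·10^((L₁−L₂)/20).
r₂ = 11.7·10^((95−82)/20) = 11.7·10^(13.0/20) = 52.26 m.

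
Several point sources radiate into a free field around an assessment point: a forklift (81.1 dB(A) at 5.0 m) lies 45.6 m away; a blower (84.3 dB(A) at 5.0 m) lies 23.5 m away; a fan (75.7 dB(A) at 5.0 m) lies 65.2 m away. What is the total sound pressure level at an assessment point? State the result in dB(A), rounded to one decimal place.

Apply inverse-square spreading to bring every level to the receiver, then sum 10^(L/10).
forklift: 81.1 − 20·log₁₀(45.6/5.0) = 81.1 − 19.20 = 61.90 dB(A).
blower: 84.3 − 20·log₁₀(23.5/5.0) = 84.3 − 13.44 = 70.86 dB(A).
fan: 75.7 − 20·log₁₀(65.2/5.0) = 75.7 − 22.31 = 53.39 dB(A).
Σ 10^(L/10) = 1.395e+07 → L_total = 10·log₁₀(1.395e+07) = 71.45 dB(A).

71.4 dB(A)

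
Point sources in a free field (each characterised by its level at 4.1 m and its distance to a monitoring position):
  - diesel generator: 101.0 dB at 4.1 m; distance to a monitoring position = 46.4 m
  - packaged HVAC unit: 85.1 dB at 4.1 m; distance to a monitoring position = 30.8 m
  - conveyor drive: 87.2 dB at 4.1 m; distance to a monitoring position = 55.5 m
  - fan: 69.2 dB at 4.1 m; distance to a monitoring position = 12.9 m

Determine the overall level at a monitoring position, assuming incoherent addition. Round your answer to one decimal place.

First find each source's level at the receiver (point-source: −20·log₁₀(r/r_ref)), then combine on an intensity basis.
diesel generator: 101.0 − 20·log₁₀(46.4/4.1) = 101.0 − 21.07 = 79.93 dB.
packaged HVAC unit: 85.1 − 20·log₁₀(30.8/4.1) = 85.1 − 17.52 = 67.58 dB.
conveyor drive: 87.2 − 20·log₁₀(55.5/4.1) = 87.2 − 22.63 = 64.57 dB.
fan: 69.2 − 20·log₁₀(12.9/4.1) = 69.2 − 9.96 = 59.24 dB.
Σ 10^(L/10) = 1.077e+08 → L_total = 10·log₁₀(1.077e+08) = 80.32 dB.

80.3 dB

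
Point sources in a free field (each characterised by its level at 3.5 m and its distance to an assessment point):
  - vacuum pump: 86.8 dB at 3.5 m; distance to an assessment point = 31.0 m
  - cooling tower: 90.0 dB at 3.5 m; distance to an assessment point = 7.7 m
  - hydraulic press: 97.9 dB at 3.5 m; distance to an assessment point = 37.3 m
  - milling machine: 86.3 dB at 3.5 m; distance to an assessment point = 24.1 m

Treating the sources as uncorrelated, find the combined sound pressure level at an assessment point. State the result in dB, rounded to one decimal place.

84.4 dB

Propagate each source to the receiver with L = L_ref − 20·log₁₀(r/r_ref), then add intensities.
vacuum pump: 86.8 − 20·log₁₀(31.0/3.5) = 86.8 − 18.95 = 67.85 dB.
cooling tower: 90.0 − 20·log₁₀(7.7/3.5) = 90.0 − 6.85 = 83.15 dB.
hydraulic press: 97.9 − 20·log₁₀(37.3/3.5) = 97.9 − 20.55 = 77.35 dB.
milling machine: 86.3 − 20·log₁₀(24.1/3.5) = 86.3 − 16.76 = 69.54 dB.
Σ 10^(L/10) = 2.760e+08 → L_total = 10·log₁₀(2.760e+08) = 84.41 dB.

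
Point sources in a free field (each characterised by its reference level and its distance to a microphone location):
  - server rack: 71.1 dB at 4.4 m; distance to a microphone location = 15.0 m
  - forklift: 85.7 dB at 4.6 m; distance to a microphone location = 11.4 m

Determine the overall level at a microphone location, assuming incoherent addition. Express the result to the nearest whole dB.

First find each source's level at the receiver (point-source: −20·log₁₀(r/r_ref)), then combine on an intensity basis.
server rack: 71.1 − 20·log₁₀(15.0/4.4) = 71.1 − 10.65 = 60.45 dB.
forklift: 85.7 − 20·log₁₀(11.4/4.6) = 85.7 − 7.88 = 77.82 dB.
Σ 10^(L/10) = 6.160e+07 → L_total = 10·log₁₀(6.160e+07) = 77.90 dB.

78 dB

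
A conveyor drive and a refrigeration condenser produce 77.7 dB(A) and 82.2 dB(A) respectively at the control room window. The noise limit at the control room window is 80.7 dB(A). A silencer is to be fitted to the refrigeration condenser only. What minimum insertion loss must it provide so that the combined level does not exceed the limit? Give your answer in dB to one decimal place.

4.5 dB

Fixed contribution from the other source: Σ 10^(L/10) = 10^(77.7/10) = 5.888e+07 (77.70 dB(A)).
To meet 80.7 dB(A) overall, the treated refrigeration condenser may contribute at most 10^(80.7/10) − 5.888e+07 = 5.861e+07, i.e. 77.68 dB(A).
Required insertion loss = 82.2 − 77.68 = 4.52 dB.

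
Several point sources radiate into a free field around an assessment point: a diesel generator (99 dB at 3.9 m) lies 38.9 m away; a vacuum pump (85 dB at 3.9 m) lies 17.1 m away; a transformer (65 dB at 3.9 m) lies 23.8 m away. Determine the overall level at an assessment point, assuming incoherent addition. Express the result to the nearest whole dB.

80 dB

First find each source's level at the receiver (point-source: −20·log₁₀(r/r_ref)), then combine on an intensity basis.
diesel generator: 99 − 20·log₁₀(38.9/3.9) = 99 − 19.98 = 79.02 dB.
vacuum pump: 85 − 20·log₁₀(17.1/3.9) = 85 − 12.84 = 72.16 dB.
transformer: 65 − 20·log₁₀(23.8/3.9) = 65 − 15.71 = 49.29 dB.
Σ 10^(L/10) = 9.638e+07 → L_total = 10·log₁₀(9.638e+07) = 79.84 dB.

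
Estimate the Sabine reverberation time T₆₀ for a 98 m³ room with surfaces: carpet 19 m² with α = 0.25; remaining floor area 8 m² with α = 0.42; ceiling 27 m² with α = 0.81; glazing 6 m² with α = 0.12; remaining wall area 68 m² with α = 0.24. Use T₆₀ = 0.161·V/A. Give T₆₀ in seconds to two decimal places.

0.34 s

Total absorption A = 19·0.25 + 8·0.42 + 27·0.81 + 6·0.12 + 68·0.24 = 47.02 m² sabins.
T₆₀ = 0.161 × 98 / 47.02 = 0.336 s.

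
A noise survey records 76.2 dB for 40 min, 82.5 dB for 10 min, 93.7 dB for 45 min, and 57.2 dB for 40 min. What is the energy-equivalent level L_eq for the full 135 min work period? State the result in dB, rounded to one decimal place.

The energy average is taken in the linear domain: L_eq = 10·log₁₀[(Σ tᵢ·10^(Lᵢ/10))/T], T = 135 min.
Σ tᵢ·10^(Lᵢ/10) = 40·10^(76.2/10) + 10·10^(82.5/10) + 45·10^(93.7/10) + 40·10^(57.2/10) = 1.090e+11.
L_eq = 10·log₁₀(1.090e+11/135) = 89.07 dB.

89.1 dB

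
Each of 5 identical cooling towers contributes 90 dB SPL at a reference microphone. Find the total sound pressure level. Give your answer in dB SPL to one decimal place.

N identical incoherent sources raise the level by 10·log₁₀ N.
L_total = 90 + 10·log₁₀(5) = 90 + 6.990 = 96.99 dB SPL.

97.0 dB SPL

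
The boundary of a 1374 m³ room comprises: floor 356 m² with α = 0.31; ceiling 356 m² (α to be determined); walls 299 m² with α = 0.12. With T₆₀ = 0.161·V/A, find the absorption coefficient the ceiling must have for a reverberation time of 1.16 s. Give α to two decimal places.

0.12

From T₆₀ = 0.161·V/A, the target T₆₀ = 1.16 s needs A = 0.161·1374/1.16 = 190.70 m².
Absorption from the other surfaces = 356·0.31 + 299·0.12 = 146.24 m², so the ceiling must supply 44.46 m² over 356 m².
α = 44.46/356 = 0.125.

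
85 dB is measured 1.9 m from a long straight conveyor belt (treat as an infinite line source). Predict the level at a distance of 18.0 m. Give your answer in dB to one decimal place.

75.2 dB

Line-source attenuation: ΔL = 10·log₁₀(r₂/r₁) = 10·log₁₀(18.0/1.9) = 9.765 dB.
L₂ = 85 − 10·log₁₀(18.0/1.9) = 85 − 9.765 = 75.23 dB.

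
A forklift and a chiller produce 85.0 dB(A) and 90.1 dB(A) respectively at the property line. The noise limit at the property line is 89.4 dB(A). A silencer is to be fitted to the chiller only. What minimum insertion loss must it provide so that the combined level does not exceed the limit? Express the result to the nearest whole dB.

Everything except the chiller sums to 10^(85.0/10) = 3.162e+08 in linear terms, 85.00 dB(A).
To meet 89.4 dB(A) overall, the treated chiller may contribute at most 10^(89.4/10) − 3.162e+08 = 5.547e+08, i.e. 87.44 dB(A).
Required insertion loss = 90.1 − 87.44 = 2.66 dB.

3 dB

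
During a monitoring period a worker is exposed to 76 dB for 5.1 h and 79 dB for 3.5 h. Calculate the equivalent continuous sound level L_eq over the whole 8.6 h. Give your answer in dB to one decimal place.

77.5 dB

Weight each interval's intensity by its duration and average over T = 8.6 h:
Σ tᵢ·10^(Lᵢ/10) = 5.1·10^(76/10) + 3.5·10^(79/10) = 4.810e+08.
L_eq = 10·log₁₀(4.810e+08/8.6) = 77.48 dB.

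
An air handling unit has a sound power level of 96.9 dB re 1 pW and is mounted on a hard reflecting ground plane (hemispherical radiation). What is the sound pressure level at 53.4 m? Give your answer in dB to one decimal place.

54.4 dB

The power spreads over a hemisphere of area 2π·r², so L_p = L_w − 10·log₁₀(2π·r²).
2π·r² = 1.792e+04 m², 10·log₁₀ of that is 42.533 dB.
L_p = 96.9 − 42.533 = 54.37 dB.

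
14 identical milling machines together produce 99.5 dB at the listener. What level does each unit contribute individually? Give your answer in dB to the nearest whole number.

88 dB

Dividing the total intensity by 14 lowers the level by 10·log₁₀ 14 = 11.461 dB: L₁ = 99.5 − 11.461.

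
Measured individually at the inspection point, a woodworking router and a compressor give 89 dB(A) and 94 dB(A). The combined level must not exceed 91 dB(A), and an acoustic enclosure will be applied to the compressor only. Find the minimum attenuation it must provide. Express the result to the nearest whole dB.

7 dB

Fixed contribution from the other source: Σ 10^(L/10) = 10^(89/10) = 7.943e+08 (89.00 dB(A)).
The limit corresponds to 10^(91/10) = 1.259e+09; subtracting the fixed part leaves 4.646e+08 for the compressor, i.e. 86.67 dB(A).
So the compressor must be reduced from 94 to 86.67 dB(A): IL = 7.33 dB.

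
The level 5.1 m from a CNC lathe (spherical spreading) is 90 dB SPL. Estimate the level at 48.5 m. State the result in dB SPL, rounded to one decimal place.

For a point source, L₂ = L₁ − 20·log₁₀(r₂/r₁).
L₂ = 90 − 20·log₁₀(48.5/5.1) = 90 − 19.563 = 70.44 dB SPL.

70.4 dB SPL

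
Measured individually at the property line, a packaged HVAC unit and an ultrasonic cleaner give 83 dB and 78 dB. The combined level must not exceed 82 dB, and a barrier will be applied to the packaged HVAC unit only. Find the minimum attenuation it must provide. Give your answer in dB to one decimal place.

3.2 dB

Everything except the packaged HVAC unit sums to 10^(78/10) = 6.310e+07 in linear terms, 78.00 dB.
The limit corresponds to 10^(82/10) = 1.585e+08; subtracting the fixed part leaves 9.539e+07 for the packaged HVAC unit, i.e. 79.80 dB.
So the packaged HVAC unit must be reduced from 83 to 79.80 dB: IL = 3.20 dB.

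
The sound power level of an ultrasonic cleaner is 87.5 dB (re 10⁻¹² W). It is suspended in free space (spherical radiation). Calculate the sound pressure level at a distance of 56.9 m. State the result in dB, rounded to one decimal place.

The power spreads over a sphere of area 4π·r², so L_p = L_w − 10·log₁₀(4π·r²).
4π·r² = 4.069e+04 m², 10·log₁₀ of that is 46.094 dB.
L_p = 87.5 − 46.094 = 41.41 dB.

41.4 dB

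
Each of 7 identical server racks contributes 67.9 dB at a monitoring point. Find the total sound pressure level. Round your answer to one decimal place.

N identical incoherent sources raise the level by 10·log₁₀ N.
L_total = 67.9 + 10·log₁₀(7) = 67.9 + 8.451 = 76.35 dB.

76.4 dB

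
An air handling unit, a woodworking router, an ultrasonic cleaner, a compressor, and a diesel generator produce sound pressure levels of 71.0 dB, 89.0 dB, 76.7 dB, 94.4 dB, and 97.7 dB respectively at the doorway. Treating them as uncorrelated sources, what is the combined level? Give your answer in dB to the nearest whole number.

For uncorrelated sources the intensities add, so convert each level to linear form, sum, and take 10·log₁₀ of the total.
Σ 10^(L/10) = 10^(71.0/10) + 10^(89.0/10) + 10^(76.7/10) + 10^(94.4/10) + 10^(97.7/10) = 9.496e+09.
L_total = 10·log₁₀(9.496e+09) = 99.78 dB.

100 dB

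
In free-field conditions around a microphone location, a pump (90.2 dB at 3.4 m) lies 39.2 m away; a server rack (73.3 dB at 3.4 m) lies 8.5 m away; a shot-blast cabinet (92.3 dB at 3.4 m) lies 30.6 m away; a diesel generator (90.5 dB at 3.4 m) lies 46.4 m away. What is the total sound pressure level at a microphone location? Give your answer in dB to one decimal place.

First find each source's level at the receiver (point-source: −20·log₁₀(r/r_ref)), then combine on an intensity basis.
pump: 90.2 − 20·log₁₀(39.2/3.4) = 90.2 − 21.24 = 68.96 dB.
server rack: 73.3 − 20·log₁₀(8.5/3.4) = 73.3 − 7.96 = 65.34 dB.
shot-blast cabinet: 92.3 − 20·log₁₀(30.6/3.4) = 92.3 − 19.08 = 73.22 dB.
diesel generator: 90.5 − 20·log₁₀(46.4/3.4) = 90.5 − 22.70 = 67.80 dB.
Σ 10^(L/10) = 3.829e+07 → L_total = 10·log₁₀(3.829e+07) = 75.83 dB.

75.8 dB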